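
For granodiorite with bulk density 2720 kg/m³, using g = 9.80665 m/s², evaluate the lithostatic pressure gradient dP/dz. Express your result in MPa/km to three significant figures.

dP/dz = ρg = 2720 kg/m³ × 9.80665 m/s² = 26674 Pa/m
= 26674 Pa/m × (1 MPa/km / 1000.0 Pa/m) = 26.674 MPa/km

26.7 MPa/km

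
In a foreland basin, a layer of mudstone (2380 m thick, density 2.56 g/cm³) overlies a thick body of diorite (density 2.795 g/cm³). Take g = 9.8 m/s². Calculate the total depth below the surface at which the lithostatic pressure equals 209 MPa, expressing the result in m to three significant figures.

7830 m

Pressure at base of upper layers: 2560×9.8×2380 = 5.971×10^7 Pa = 59.71 MPa
Remaining pressure to be supplied by diorite: 2.090×10^8 − 5.971×10^7 = 1.493×10^8 Pa
Additional depth in diorite = 1.493×10^8 Pa / (2795 kg/m³ × 9.8 m/s²) = 5450.4 m
Total depth = 2380 m + 5450.4 m = 7830.4 m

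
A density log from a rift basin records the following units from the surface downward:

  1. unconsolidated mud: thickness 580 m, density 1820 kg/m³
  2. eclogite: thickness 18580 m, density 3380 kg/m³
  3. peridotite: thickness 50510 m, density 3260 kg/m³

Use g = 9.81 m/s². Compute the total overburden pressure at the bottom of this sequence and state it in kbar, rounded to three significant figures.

unconsolidated mud: 1820 kg/m³ × 9.81 m/s² × 580 m = 1.036×10^7 Pa = 0.1036 kbar
eclogite: 3380 kg/m³ × 9.81 m/s² × 18580 m = 6.161×10^8 Pa = 6.161 kbar
peridotite: 3260 kg/m³ × 9.81 m/s² × 50510 m = 1.615×10^9 Pa = 16.15 kbar
Total = 0.1036 + 6.161 + 16.15 = 22.418 kbar

22.4 kbar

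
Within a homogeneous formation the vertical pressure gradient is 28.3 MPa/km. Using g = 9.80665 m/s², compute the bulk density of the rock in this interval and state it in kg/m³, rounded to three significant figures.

ρ = (dP/dz)/g = 28.3 MPa/km / 9.80665 m/s² = 28300 Pa/m / 9.80665 m/s² = 2885.8 kg/m³

2890 kg/m³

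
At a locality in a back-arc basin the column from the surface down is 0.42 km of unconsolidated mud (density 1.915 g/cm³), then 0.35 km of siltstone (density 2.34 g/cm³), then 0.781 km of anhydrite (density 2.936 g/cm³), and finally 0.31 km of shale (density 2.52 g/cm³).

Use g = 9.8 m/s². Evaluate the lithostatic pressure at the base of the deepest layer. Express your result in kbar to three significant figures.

unconsolidated mud: 1915 kg/m³ × 9.8 m/s² × 420 m = 7.882×10^6 Pa = 0.07882 kbar
siltstone: 2340 kg/m³ × 9.8 m/s² × 350 m = 8.026×10^6 Pa = 0.08026 kbar
anhydrite: 2936 kg/m³ × 9.8 m/s² × 781 m = 2.247×10^7 Pa = 0.2247 kbar
shale: 2520 kg/m³ × 9.8 m/s² × 310 m = 7.656×10^6 Pa = 0.07656 kbar
Total = 0.07882 + 0.08026 + 0.2247 + 0.07656 = 0.46036 kbar

0.460 kbar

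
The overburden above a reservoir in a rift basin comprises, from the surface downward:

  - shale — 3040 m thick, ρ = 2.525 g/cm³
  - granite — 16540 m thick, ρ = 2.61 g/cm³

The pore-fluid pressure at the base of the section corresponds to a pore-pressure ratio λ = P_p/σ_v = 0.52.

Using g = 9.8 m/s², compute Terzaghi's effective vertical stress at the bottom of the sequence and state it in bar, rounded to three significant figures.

Overburden (lithostatic) stress σ_v:
shale: 2525 kg/m³ × 9.8 m/s² × 3040 m = 7.522×10^7 Pa = 75.22 MPa
granite: 2610 kg/m³ × 9.8 m/s² × 16540 m = 4.231×10^8 Pa = 423.1 MPa
Total = 75.22 + 423.1 = 498.28 MPa
Pore pressure P_p = λ·σ_v = 0.52 × 498.3 MPa = 259.1 MPa
Effective stress σ' = σ_v − P_p = 498.3 − 259.1 = 239.18 MPa = 2391.8 bar

2390 bar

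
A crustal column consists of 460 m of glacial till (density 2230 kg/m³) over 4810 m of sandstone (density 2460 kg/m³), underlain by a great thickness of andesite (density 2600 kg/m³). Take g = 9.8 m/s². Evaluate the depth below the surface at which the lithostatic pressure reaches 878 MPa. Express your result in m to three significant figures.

Pressure at base of upper layers: 2230×9.8×460 + 2460×9.8×4810 = 1.260×10^8 Pa = 126.0 MPa
Remaining pressure to be supplied by andesite: 8.780×10^8 − 1.260×10^8 = 7.520×10^8 Pa
Additional depth in andesite = 7.520×10^8 Pa / (2600 kg/m³ × 9.8 m/s²) = 29513 m
Total depth = 5270 m + 29513 m = 34783 m

34800 m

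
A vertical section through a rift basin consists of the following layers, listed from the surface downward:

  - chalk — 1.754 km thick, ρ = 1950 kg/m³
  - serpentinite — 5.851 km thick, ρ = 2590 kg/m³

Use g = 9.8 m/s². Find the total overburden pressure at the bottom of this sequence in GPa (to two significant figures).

0.18 GPa

chalk: 1950 kg/m³ × 9.8 m/s² × 1754 m = 3.352×10^7 Pa = 0.03352 GPa
serpentinite: 2590 kg/m³ × 9.8 m/s² × 5851 m = 1.485×10^8 Pa = 0.1485 GPa
Total = 0.03352 + 0.1485 = 0.18203 GPa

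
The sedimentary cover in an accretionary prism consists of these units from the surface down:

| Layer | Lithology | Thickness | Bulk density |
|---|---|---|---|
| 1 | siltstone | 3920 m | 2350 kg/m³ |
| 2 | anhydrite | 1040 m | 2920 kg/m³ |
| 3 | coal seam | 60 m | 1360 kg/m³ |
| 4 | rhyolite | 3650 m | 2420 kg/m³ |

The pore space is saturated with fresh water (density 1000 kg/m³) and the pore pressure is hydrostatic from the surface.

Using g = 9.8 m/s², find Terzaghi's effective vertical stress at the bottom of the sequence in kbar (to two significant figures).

1.2 kbar

Overburden (lithostatic) stress σ_v:
siltstone: 2350 kg/m³ × 9.8 m/s² × 3920 m = 9.028×10^7 Pa = 90.28 MPa
anhydrite: 2920 kg/m³ × 9.8 m/s² × 1040 m = 2.976×10^7 Pa = 29.76 MPa
coal seam: 1360 kg/m³ × 9.8 m/s² × 60 m = 7.997×10^5 Pa = 0.7997 MPa
rhyolite: 2420 kg/m³ × 9.8 m/s² × 3650 m = 8.656×10^7 Pa = 86.56 MPa
Total = 90.28 + 29.76 + 0.7997 + 86.56 = 207.40 MPa
Pore pressure P_p = 1000 kg/m³ × 9.8 m/s² × 8670 m = 8.497×10^7 Pa = 84.97 MPa
Effective stress σ' = σ_v − P_p = 207.4 − 84.97 = 122.44 MPa = 1.2244 kbar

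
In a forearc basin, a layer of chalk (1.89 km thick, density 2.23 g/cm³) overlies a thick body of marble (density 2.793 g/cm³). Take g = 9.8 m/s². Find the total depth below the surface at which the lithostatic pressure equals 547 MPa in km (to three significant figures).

Pressure at base of upper layers: 2230×9.8×1890 = 4.130×10^7 Pa = 41.30 MPa
Remaining pressure to be supplied by marble: 5.470×10^8 − 4.130×10^7 = 5.057×10^8 Pa
Additional depth in marble = 5.057×10^8 Pa / (2793 kg/m³ × 9.8 m/s²) = 18475 m
Total depth = 1890 m + 18475 m = 20365 m
= 20.365 km

20.4 km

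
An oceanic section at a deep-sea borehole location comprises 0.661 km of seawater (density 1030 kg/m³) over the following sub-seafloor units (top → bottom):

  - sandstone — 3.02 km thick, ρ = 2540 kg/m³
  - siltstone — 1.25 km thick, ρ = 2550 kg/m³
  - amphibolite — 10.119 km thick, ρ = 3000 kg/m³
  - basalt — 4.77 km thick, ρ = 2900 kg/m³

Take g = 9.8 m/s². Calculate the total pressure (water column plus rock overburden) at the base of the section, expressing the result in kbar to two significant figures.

seawater: 1030 kg/m³ × 9.8 m/s² × 661 m = 6.672×10^6 Pa = 0.06672 kbar
sandstone: 2540 kg/m³ × 9.8 m/s² × 3020 m = 7.517×10^7 Pa = 0.7517 kbar
siltstone: 2550 kg/m³ × 9.8 m/s² × 1250 m = 3.124×10^7 Pa = 0.3124 kbar
amphibolite: 3000 kg/m³ × 9.8 m/s² × 10119 m = 2.975×10^8 Pa = 2.975 kbar
basalt: 2900 kg/m³ × 9.8 m/s² × 4770 m = 1.356×10^8 Pa = 1.356 kbar
Total = 0.06672 + 0.7517 + 0.3124 + 2.975 + 1.356 = 5.4615 kbar

5.5 kbar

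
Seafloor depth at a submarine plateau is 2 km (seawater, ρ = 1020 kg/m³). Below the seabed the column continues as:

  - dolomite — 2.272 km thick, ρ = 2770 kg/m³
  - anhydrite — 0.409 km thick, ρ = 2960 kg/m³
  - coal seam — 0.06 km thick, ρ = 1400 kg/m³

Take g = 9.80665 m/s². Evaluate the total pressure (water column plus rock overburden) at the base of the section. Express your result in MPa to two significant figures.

seawater: 1020 kg/m³ × 9.80665 m/s² × 2000 m = 2.001×10^7 Pa = 20.01 MPa
dolomite: 2770 kg/m³ × 9.80665 m/s² × 2272 m = 6.172×10^7 Pa = 61.72 MPa
anhydrite: 2960 kg/m³ × 9.80665 m/s² × 409 m = 1.187×10^7 Pa = 11.87 MPa
coal seam: 1400 kg/m³ × 9.80665 m/s² × 60 m = 8.238×10^5 Pa = 0.8238 MPa
Total = 20.01 + 61.72 + 11.87 + 0.8238 = 94.419 MPa

94 MPa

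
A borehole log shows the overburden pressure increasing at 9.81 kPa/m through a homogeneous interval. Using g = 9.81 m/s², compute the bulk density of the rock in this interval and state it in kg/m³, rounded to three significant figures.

ρ = (dP/dz)/g = 9.81 kPa/m / 9.81 m/s² = 9810.0 Pa/m / 9.81 m/s² = 1000.0 kg/m³

1000 kg/m³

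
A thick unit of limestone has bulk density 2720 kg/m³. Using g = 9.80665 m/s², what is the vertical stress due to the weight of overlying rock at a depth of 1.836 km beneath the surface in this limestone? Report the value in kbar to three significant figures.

limestone: 2720 kg/m³ × 9.80665 m/s² × 1836 m = 4.897×10^7 Pa = 0.4897 kbar

0.490 kbar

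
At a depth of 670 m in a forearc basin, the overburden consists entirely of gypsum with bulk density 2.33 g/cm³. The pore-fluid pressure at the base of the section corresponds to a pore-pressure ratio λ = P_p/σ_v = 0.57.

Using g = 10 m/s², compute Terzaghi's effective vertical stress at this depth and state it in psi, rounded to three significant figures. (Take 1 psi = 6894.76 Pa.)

974 psi

Overburden (lithostatic) stress σ_v:
gypsum: 2330 kg/m³ × 10 m/s² × 670 m = 1.561×10^7 Pa = 15.61 MPa
Pore pressure P_p = λ·σ_v = 0.57 × 15.61 MPa = 8.898 MPa
Effective stress σ' = σ_v − P_p = 15.61 − 8.898 = 6.7127 MPa = 973.60 psi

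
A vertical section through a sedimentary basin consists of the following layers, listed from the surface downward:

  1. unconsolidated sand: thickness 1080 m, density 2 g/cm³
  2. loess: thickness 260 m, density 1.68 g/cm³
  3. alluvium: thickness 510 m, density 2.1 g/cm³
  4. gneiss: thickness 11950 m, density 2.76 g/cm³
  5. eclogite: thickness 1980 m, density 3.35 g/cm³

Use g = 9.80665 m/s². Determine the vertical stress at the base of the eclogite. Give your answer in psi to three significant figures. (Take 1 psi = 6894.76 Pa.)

unconsolidated sand: 2000 kg/m³ × 9.80665 m/s² × 1080 m = 2.118×10^7 Pa = 3072 psi
loess: 1680 kg/m³ × 9.80665 m/s² × 260 m = 4.284×10^6 Pa = 621.3 psi
alluvium: 2100 kg/m³ × 9.80665 m/s² × 510 m = 1.050×10^7 Pa = 1523 psi
gneiss: 2760 kg/m³ × 9.80665 m/s² × 11950 m = 3.234×10^8 Pa = 46911 psi
eclogite: 3350 kg/m³ × 9.80665 m/s² × 1980 m = 6.505×10^7 Pa = 9434 psi
Total = 3072 + 621.3 + 1523 + 46911 + 9434 = 61563 psi

61600 psi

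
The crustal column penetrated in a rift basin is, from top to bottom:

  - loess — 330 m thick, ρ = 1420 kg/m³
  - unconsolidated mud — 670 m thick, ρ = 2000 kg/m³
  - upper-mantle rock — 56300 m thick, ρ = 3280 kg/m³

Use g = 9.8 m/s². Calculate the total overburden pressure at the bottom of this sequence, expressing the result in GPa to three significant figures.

1.83 GPa

loess: 1420 kg/m³ × 9.8 m/s² × 330 m = 4.592×10^6 Pa = 4.592×10^-3 GPa
unconsolidated mud: 2000 kg/m³ × 9.8 m/s² × 670 m = 1.313×10^7 Pa = 0.01313 GPa
upper-mantle rock: 3280 kg/m³ × 9.8 m/s² × 56300 m = 1.810×10^9 Pa = 1.810 GPa
Total = 4.592×10^-3 + 0.01313 + 1.810 = 1.8274 GPa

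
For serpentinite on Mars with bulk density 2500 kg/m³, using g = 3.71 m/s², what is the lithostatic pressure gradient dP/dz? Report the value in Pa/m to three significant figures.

dP/dz = ρg = 2500 kg/m³ × 3.71 m/s² = 9275.0 Pa/m

9280 Pa/m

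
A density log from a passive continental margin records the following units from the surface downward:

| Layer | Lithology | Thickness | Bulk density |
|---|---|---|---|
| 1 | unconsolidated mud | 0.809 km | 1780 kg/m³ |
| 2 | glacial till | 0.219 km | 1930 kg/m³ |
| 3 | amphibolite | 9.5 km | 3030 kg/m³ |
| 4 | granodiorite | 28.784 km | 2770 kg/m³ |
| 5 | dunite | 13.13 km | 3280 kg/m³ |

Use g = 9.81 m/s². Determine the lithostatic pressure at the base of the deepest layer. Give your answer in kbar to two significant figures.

unconsolidated mud: 1780 kg/m³ × 9.81 m/s² × 809 m = 1.413×10^7 Pa = 0.1413 kbar
glacial till: 1930 kg/m³ × 9.81 m/s² × 219 m = 4.146×10^6 Pa = 0.04146 kbar
amphibolite: 3030 kg/m³ × 9.81 m/s² × 9500 m = 2.824×10^8 Pa = 2.824 kbar
granodiorite: 2770 kg/m³ × 9.81 m/s² × 28784 m = 7.822×10^8 Pa = 7.822 kbar
dunite: 3280 kg/m³ × 9.81 m/s² × 13130 m = 4.225×10^8 Pa = 4.225 kbar
Total = 0.1413 + 0.04146 + 2.824 + 7.822 + 4.225 = 15.053 kbar

15 kbar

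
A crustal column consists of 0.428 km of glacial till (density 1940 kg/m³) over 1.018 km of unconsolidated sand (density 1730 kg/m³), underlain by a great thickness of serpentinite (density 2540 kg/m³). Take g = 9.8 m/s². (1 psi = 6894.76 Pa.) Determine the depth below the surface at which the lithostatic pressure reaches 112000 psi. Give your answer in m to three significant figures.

31400 m

Pressure at base of upper layers: 1940×9.8×428 + 1730×9.8×1018 = 2.540×10^7 Pa = 3683 psi
Remaining pressure to be supplied by serpentinite: 7.722×10^8 − 2.540×10^7 = 7.468×10^8 Pa
Additional depth in serpentinite = 7.468×10^8 Pa / (2540 kg/m³ × 9.8 m/s²) = 30002 m
Total depth = 1446 m + 30002 m = 31448 m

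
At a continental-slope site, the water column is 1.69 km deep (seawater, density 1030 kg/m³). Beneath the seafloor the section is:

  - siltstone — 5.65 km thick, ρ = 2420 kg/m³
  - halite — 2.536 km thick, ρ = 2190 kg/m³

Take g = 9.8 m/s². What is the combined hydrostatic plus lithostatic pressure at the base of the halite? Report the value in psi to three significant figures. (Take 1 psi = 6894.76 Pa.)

29800 psi

seawater: 1030 kg/m³ × 9.8 m/s² × 1690 m = 1.706×10^7 Pa = 2474 psi
siltstone: 2420 kg/m³ × 9.8 m/s² × 5650 m = 1.340×10^8 Pa = 19434 psi
halite: 2190 kg/m³ × 9.8 m/s² × 2536 m = 5.443×10^7 Pa = 7894 psi
Total = 2474 + 19434 + 7894 = 29803 psi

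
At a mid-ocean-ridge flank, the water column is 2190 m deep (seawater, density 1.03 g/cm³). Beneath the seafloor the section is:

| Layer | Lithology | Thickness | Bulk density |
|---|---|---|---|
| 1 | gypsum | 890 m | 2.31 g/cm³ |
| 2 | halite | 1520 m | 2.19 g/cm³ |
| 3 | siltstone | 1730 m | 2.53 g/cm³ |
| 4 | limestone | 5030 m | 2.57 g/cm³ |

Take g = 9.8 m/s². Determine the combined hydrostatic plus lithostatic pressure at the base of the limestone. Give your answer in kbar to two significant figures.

2.4 kbar

seawater: 1030 kg/m³ × 9.8 m/s² × 2190 m = 2.211×10^7 Pa = 0.2211 kbar
gypsum: 2310 kg/m³ × 9.8 m/s² × 890 m = 2.015×10^7 Pa = 0.2015 kbar
halite: 2190 kg/m³ × 9.8 m/s² × 1520 m = 3.262×10^7 Pa = 0.3262 kbar
siltstone: 2530 kg/m³ × 9.8 m/s² × 1730 m = 4.289×10^7 Pa = 0.4289 kbar
limestone: 2570 kg/m³ × 9.8 m/s² × 5030 m = 1.267×10^8 Pa = 1.267 kbar
Total = 0.2211 + 0.2015 + 0.3262 + 0.4289 + 1.267 = 2.4446 kbar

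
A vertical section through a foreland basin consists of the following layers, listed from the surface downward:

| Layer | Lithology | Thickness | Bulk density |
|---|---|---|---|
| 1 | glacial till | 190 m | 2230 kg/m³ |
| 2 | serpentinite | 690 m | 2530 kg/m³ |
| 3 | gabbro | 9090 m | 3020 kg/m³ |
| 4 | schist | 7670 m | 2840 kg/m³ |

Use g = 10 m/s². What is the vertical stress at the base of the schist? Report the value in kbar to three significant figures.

5.14 kbar

glacial till: 2230 kg/m³ × 10 m/s² × 190 m = 4.237×10^6 Pa = 0.04237 kbar
serpentinite: 2530 kg/m³ × 10 m/s² × 690 m = 1.746×10^7 Pa = 0.1746 kbar
gabbro: 3020 kg/m³ × 10 m/s² × 9090 m = 2.745×10^8 Pa = 2.745 kbar
schist: 2840 kg/m³ × 10 m/s² × 7670 m = 2.178×10^8 Pa = 2.178 kbar
Total = 0.04237 + 0.1746 + 2.745 + 2.178 = 5.1404 kbar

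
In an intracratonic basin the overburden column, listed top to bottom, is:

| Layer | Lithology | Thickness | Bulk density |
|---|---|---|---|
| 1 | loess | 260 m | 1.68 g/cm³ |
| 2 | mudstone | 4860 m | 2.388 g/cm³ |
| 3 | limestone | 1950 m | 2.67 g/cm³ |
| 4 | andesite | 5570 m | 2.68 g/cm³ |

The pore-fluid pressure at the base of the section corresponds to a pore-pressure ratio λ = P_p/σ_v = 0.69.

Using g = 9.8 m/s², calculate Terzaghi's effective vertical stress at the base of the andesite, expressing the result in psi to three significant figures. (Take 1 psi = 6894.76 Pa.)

14200 psi

Overburden (lithostatic) stress σ_v:
loess: 1680 kg/m³ × 9.8 m/s² × 260 m = 4.281×10^6 Pa = 4.281 MPa
mudstone: 2388 kg/m³ × 9.8 m/s² × 4860 m = 1.137×10^8 Pa = 113.7 MPa
limestone: 2670 kg/m³ × 9.8 m/s² × 1950 m = 5.102×10^7 Pa = 51.02 MPa
andesite: 2680 kg/m³ × 9.8 m/s² × 5570 m = 1.463×10^8 Pa = 146.3 MPa
Total = 4.281 + 113.7 + 51.02 + 146.3 = 315.33 MPa
Pore pressure P_p = λ·σ_v = 0.69 × 315.3 MPa = 217.6 MPa
Effective stress σ' = σ_v − P_p = 315.3 − 217.6 = 97.752 MPa = 14178 psi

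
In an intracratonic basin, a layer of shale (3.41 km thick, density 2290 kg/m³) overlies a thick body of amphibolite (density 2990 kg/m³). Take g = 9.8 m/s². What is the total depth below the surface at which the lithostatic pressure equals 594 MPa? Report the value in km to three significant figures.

21.1 km

Pressure at base of upper layers: 2290×9.8×3410 = 7.653×10^7 Pa = 76.53 MPa
Remaining pressure to be supplied by amphibolite: 5.940×10^8 − 7.653×10^7 = 5.175×10^8 Pa
Additional depth in amphibolite = 5.175×10^8 Pa / (2990 kg/m³ × 9.8 m/s²) = 17660 m
Total depth = 3410 m + 17660 m = 21070 m
= 21.070 km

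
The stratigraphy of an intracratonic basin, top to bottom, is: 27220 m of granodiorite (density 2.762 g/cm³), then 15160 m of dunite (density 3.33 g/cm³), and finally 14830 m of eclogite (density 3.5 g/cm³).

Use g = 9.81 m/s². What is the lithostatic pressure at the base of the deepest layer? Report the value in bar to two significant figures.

17000 bar

granodiorite: 2762 kg/m³ × 9.81 m/s² × 27220 m = 7.375×10^8 Pa = 7375 bar
dunite: 3330 kg/m³ × 9.81 m/s² × 15160 m = 4.952×10^8 Pa = 4952 bar
eclogite: 3500 kg/m³ × 9.81 m/s² × 14830 m = 5.092×10^8 Pa = 5092 bar
Total = 7375 + 4952 + 5092 = 17420 bar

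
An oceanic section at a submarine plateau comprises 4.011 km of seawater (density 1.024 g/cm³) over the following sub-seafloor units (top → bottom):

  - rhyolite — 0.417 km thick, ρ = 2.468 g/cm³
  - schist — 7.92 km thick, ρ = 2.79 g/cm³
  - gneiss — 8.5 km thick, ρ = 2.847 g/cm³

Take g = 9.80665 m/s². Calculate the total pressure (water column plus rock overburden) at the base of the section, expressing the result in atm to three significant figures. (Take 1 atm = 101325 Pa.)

seawater: 1024 kg/m³ × 9.80665 m/s² × 4011 m = 4.028×10^7 Pa = 397.5 atm
rhyolite: 2468 kg/m³ × 9.80665 m/s² × 417 m = 1.009×10^7 Pa = 99.61 atm
schist: 2790 kg/m³ × 9.80665 m/s² × 7920 m = 2.167×10^8 Pa = 2139 atm
gneiss: 2847 kg/m³ × 9.80665 m/s² × 8500 m = 2.373×10^8 Pa = 2342 atm
Total = 397.5 + 99.61 + 2139 + 2342 = 4977.9 atm

4980 atm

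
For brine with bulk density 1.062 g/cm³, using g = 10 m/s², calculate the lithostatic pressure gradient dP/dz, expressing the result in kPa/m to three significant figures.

10.6 kPa/m

dP/dz = ρg = 1062 kg/m³ × 10 m/s² = 10620 Pa/m
= 10620 Pa/m × (1 kPa/m / 1000.0 Pa/m) = 10.620 kPa/m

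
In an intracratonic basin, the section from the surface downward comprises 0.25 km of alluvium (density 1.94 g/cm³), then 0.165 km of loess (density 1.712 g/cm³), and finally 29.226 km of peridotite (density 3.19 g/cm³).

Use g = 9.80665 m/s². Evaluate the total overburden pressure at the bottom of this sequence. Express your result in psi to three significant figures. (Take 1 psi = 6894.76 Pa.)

134000 psi

alluvium: 1940 kg/m³ × 9.80665 m/s² × 250 m = 4.756×10^6 Pa = 689.8 psi
loess: 1712 kg/m³ × 9.80665 m/s² × 165 m = 2.770×10^6 Pa = 401.8 psi
peridotite: 3190 kg/m³ × 9.80665 m/s² × 29226 m = 9.143×10^8 Pa = 1.326×10^5 psi
Total = 689.8 + 401.8 + 1.326×10^5 = 1.3370×10^5 psi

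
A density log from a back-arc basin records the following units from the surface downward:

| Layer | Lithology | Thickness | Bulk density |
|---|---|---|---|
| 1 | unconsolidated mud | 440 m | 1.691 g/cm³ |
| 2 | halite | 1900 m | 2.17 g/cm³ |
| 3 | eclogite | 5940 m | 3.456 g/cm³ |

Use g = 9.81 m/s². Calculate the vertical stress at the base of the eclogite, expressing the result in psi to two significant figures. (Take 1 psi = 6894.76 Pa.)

unconsolidated mud: 1691 kg/m³ × 9.81 m/s² × 440 m = 7.299×10^6 Pa = 1059 psi
halite: 2170 kg/m³ × 9.81 m/s² × 1900 m = 4.045×10^7 Pa = 5866 psi
eclogite: 3456 kg/m³ × 9.81 m/s² × 5940 m = 2.014×10^8 Pa = 29209 psi
Total = 1059 + 5866 + 29209 = 36133 psi

36000 psi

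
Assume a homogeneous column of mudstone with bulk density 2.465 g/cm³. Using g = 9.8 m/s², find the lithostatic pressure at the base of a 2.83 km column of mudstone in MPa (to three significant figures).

mudstone: 2465 kg/m³ × 9.8 m/s² × 2830 m = 6.836×10^7 Pa = 68.36 MPa

68.4 MPa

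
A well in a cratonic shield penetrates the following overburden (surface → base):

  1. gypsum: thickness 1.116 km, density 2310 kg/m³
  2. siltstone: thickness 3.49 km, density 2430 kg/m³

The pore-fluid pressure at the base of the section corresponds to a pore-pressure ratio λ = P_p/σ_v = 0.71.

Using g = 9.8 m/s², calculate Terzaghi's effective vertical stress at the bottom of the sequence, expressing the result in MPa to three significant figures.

31.4 MPa

Overburden (lithostatic) stress σ_v:
gypsum: 2310 kg/m³ × 9.8 m/s² × 1116 m = 2.526×10^7 Pa = 25.26 MPa
siltstone: 2430 kg/m³ × 9.8 m/s² × 3490 m = 8.311×10^7 Pa = 83.11 MPa
Total = 25.26 + 83.11 = 108.37 MPa
Pore pressure P_p = λ·σ_v = 0.71 × 108.4 MPa = 76.95 MPa
Effective stress σ' = σ_v − P_p = 108.4 − 76.95 = 31.429 MPa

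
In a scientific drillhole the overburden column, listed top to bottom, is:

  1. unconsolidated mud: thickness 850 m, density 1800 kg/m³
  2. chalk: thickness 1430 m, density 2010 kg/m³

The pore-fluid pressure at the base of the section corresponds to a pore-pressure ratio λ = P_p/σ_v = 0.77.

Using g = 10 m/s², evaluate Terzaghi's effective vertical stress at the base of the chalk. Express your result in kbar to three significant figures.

0.101 kbar

Overburden (lithostatic) stress σ_v:
unconsolidated mud: 1800 kg/m³ × 10 m/s² × 850 m = 1.530×10^7 Pa = 15.30 MPa
chalk: 2010 kg/m³ × 10 m/s² × 1430 m = 2.874×10^7 Pa = 28.74 MPa
Total = 15.30 + 28.74 = 44.043 MPa
Pore pressure P_p = λ·σ_v = 0.77 × 44.04 MPa = 33.91 MPa
Effective stress σ' = σ_v − P_p = 44.04 − 33.91 = 10.130 MPa = 0.10130 kbar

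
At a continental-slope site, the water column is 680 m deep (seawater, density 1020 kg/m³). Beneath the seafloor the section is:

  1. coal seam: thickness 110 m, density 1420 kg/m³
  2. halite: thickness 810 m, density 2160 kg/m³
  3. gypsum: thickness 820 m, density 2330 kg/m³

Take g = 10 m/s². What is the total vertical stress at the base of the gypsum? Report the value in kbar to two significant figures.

seawater: 1020 kg/m³ × 10 m/s² × 680 m = 6.936×10^6 Pa = 0.06936 kbar
coal seam: 1420 kg/m³ × 10 m/s² × 110 m = 1.562×10^6 Pa = 0.01562 kbar
halite: 2160 kg/m³ × 10 m/s² × 810 m = 1.750×10^7 Pa = 0.1750 kbar
gypsum: 2330 kg/m³ × 10 m/s² × 820 m = 1.911×10^7 Pa = 0.1911 kbar
Total = 0.06936 + 0.01562 + 0.1750 + 0.1911 = 0.45100 kbar

0.45 kbar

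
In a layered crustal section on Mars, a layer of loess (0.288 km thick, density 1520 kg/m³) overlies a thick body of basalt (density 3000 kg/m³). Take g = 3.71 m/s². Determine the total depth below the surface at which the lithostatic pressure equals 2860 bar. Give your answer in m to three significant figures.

Pressure at base of upper layers: 1520×3.71×288 = 1.624×10^6 Pa = 16.24 bar
Remaining pressure to be supplied by basalt: 2.860×10^8 − 1.624×10^6 = 2.844×10^8 Pa
Additional depth in basalt = 2.844×10^8 Pa / (3000 kg/m³ × 3.71 m/s²) = 25550 m
Total depth = 288 m + 25550 m = 25838 m

25800 m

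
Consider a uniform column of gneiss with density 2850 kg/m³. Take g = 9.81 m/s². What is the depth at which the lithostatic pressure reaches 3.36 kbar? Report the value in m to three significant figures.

h = P/(ρg) = 3.36 kbar / (2850 kg/m³ × 9.81 m/s²) = 3.360×10^8 Pa / 27958 Pa/m = 12018 m

12000 m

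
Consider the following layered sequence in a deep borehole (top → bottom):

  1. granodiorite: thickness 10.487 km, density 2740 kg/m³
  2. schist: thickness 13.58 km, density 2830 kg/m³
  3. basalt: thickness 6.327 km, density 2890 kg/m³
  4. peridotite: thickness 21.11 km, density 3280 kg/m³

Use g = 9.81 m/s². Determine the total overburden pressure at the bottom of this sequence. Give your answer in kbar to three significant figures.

granodiorite: 2740 kg/m³ × 9.81 m/s² × 10487 m = 2.819×10^8 Pa = 2.819 kbar
schist: 2830 kg/m³ × 9.81 m/s² × 13580 m = 3.770×10^8 Pa = 3.770 kbar
basalt: 2890 kg/m³ × 9.81 m/s² × 6327 m = 1.794×10^8 Pa = 1.794 kbar
peridotite: 3280 kg/m³ × 9.81 m/s² × 21110 m = 6.793×10^8 Pa = 6.793 kbar
Total = 2.819 + 3.770 + 1.794 + 6.793 = 15.175 kbar

15.2 kbar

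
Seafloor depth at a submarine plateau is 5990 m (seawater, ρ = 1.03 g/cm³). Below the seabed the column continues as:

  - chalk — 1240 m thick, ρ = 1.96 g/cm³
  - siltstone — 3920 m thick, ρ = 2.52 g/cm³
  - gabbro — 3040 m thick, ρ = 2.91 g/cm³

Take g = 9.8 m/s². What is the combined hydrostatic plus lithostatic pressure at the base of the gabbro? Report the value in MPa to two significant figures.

270 MPa

seawater: 1030 kg/m³ × 9.8 m/s² × 5990 m = 6.046×10^7 Pa = 60.46 MPa
chalk: 1960 kg/m³ × 9.8 m/s² × 1240 m = 2.382×10^7 Pa = 23.82 MPa
siltstone: 2520 kg/m³ × 9.8 m/s² × 3920 m = 9.681×10^7 Pa = 96.81 MPa
gabbro: 2910 kg/m³ × 9.8 m/s² × 3040 m = 8.669×10^7 Pa = 86.69 MPa
Total = 60.46 + 23.82 + 96.81 + 86.69 = 267.78 MPa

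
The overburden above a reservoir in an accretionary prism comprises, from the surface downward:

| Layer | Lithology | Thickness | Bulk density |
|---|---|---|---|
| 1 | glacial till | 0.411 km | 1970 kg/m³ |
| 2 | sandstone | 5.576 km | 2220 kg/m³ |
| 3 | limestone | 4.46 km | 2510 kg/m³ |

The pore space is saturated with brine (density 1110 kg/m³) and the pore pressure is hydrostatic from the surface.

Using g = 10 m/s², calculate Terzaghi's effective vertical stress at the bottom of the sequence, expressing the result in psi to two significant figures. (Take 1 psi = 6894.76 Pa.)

Overburden (lithostatic) stress σ_v:
glacial till: 1970 kg/m³ × 10 m/s² × 411 m = 8.097×10^6 Pa = 8.097 MPa
sandstone: 2220 kg/m³ × 10 m/s² × 5576 m = 1.238×10^8 Pa = 123.8 MPa
limestone: 2510 kg/m³ × 10 m/s² × 4460 m = 1.119×10^8 Pa = 111.9 MPa
Total = 8.097 + 123.8 + 111.9 = 243.83 MPa
Pore pressure P_p = 1110 kg/m³ × 10 m/s² × 10447 m = 1.160×10^8 Pa = 116.0 MPa
Effective stress σ' = σ_v − P_p = 243.8 − 116.0 = 127.87 MPa = 18546 psi

19000 psi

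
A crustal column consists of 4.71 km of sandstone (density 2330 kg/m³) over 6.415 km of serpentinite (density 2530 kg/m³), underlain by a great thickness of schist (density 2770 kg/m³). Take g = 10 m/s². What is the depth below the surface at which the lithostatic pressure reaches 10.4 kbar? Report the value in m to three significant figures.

38800 m

Pressure at base of upper layers: 2330×10×4710 + 2530×10×6415 = 2.720×10^8 Pa = 2.720 kbar
Remaining pressure to be supplied by schist: 1.040×10^9 − 2.720×10^8 = 7.680×10^8 Pa
Additional depth in schist = 7.680×10^8 Pa / (2770 kg/m³ × 10 m/s²) = 27724 m
Total depth = 11125 m + 27724 m = 38849 m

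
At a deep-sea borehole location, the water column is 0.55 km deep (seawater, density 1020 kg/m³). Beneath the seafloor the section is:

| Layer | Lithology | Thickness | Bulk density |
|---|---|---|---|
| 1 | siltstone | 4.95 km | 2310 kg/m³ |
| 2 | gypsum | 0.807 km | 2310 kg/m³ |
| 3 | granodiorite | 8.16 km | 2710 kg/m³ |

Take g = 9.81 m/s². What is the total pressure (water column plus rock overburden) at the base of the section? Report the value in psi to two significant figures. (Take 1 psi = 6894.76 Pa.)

51000 psi

seawater: 1020 kg/m³ × 9.81 m/s² × 550 m = 5.503×10^6 Pa = 798.2 psi
siltstone: 2310 kg/m³ × 9.81 m/s² × 4950 m = 1.122×10^8 Pa = 16269 psi
gypsum: 2310 kg/m³ × 9.81 m/s² × 807 m = 1.829×10^7 Pa = 2652 psi
granodiorite: 2710 kg/m³ × 9.81 m/s² × 8160 m = 2.169×10^8 Pa = 31464 psi
Total = 798.2 + 16269 + 2652 + 31464 = 51183 psi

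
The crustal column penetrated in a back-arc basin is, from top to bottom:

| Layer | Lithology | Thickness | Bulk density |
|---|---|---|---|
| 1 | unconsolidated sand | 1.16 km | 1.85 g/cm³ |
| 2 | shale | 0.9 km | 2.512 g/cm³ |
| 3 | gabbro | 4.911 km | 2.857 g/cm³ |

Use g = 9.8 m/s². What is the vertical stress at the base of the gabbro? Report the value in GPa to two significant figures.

0.18 GPa

unconsolidated sand: 1850 kg/m³ × 9.8 m/s² × 1160 m = 2.103×10^7 Pa = 0.02103 GPa
shale: 2512 kg/m³ × 9.8 m/s² × 900 m = 2.216×10^7 Pa = 0.02216 GPa
gabbro: 2857 kg/m³ × 9.8 m/s² × 4911 m = 1.375×10^8 Pa = 0.1375 GPa
Total = 0.02103 + 0.02216 + 0.1375 = 0.18069 GPa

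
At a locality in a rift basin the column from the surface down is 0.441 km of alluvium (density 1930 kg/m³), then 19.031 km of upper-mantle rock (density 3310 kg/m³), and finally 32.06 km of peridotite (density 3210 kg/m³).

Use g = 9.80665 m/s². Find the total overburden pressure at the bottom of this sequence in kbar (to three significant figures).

16.4 kbar

alluvium: 1930 kg/m³ × 9.80665 m/s² × 441 m = 8.347×10^6 Pa = 0.08347 kbar
upper-mantle rock: 3310 kg/m³ × 9.80665 m/s² × 19031 m = 6.177×10^8 Pa = 6.177 kbar
peridotite: 3210 kg/m³ × 9.80665 m/s² × 32060 m = 1.009×10^9 Pa = 10.09 kbar
Total = 0.08347 + 6.177 + 10.09 = 16.353 kbar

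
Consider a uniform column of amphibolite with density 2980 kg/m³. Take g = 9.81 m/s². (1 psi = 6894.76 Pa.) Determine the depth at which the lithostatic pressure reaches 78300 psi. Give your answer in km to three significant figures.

18.5 km

h = P/(ρg) = 78300 psi / (2980 kg/m³ × 9.81 m/s²) = 5.399×10^8 Pa / 29234 Pa/m = 18467 m
= 18.467 km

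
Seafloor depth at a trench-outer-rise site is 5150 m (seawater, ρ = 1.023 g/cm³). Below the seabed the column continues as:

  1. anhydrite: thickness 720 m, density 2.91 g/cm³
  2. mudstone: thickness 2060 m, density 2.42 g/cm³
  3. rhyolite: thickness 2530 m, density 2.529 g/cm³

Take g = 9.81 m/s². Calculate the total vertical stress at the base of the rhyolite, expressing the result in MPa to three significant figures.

seawater: 1023 kg/m³ × 9.81 m/s² × 5150 m = 5.168×10^7 Pa = 51.68 MPa
anhydrite: 2910 kg/m³ × 9.81 m/s² × 720 m = 2.055×10^7 Pa = 20.55 MPa
mudstone: 2420 kg/m³ × 9.81 m/s² × 2060 m = 4.890×10^7 Pa = 48.90 MPa
rhyolite: 2529 kg/m³ × 9.81 m/s² × 2530 m = 6.277×10^7 Pa = 62.77 MPa
Total = 51.68 + 20.55 + 48.90 + 62.77 = 183.91 MPa

184 MPa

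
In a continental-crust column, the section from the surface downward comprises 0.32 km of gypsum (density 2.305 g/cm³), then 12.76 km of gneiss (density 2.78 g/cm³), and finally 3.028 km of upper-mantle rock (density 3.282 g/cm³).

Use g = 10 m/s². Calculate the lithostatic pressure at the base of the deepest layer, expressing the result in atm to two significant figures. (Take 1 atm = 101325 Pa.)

4600 atm

gypsum: 2305 kg/m³ × 10 m/s² × 320 m = 7.376×10^6 Pa = 72.80 atm
gneiss: 2780 kg/m³ × 10 m/s² × 12760 m = 3.547×10^8 Pa = 3501 atm
upper-mantle rock: 3282 kg/m³ × 10 m/s² × 3028 m = 9.938×10^7 Pa = 980.8 atm
Total = 72.80 + 3501 + 980.8 = 4554.5 atm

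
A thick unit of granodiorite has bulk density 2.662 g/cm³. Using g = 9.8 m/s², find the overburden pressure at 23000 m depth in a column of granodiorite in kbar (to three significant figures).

granodiorite: 2662 kg/m³ × 9.8 m/s² × 23000 m = 6.000×10^8 Pa = 6.000 kbar

6.00 kbar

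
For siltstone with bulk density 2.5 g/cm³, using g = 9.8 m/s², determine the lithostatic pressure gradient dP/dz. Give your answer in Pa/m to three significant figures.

24500 Pa/m

dP/dz = ρg = 2500 kg/m³ × 9.8 m/s² = 24500 Pa/m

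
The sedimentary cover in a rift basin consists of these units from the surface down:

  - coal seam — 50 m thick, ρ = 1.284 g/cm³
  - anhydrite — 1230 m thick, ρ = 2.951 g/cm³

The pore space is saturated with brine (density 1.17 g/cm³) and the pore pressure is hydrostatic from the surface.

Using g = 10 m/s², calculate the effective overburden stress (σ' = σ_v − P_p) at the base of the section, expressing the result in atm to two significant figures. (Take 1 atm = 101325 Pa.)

Overburden (lithostatic) stress σ_v:
coal seam: 1284 kg/m³ × 10 m/s² × 50 m = 6.420×10^5 Pa = 0.6420 MPa
anhydrite: 2951 kg/m³ × 10 m/s² × 1230 m = 3.630×10^7 Pa = 36.30 MPa
Total = 0.6420 + 36.30 = 36.939 MPa
Pore pressure P_p = 1170 kg/m³ × 10 m/s² × 1280 m = 1.498×10^7 Pa = 14.98 MPa
Effective stress σ' = σ_v − P_p = 36.94 − 14.98 = 21.963 MPa = 216.76 atm

220 atm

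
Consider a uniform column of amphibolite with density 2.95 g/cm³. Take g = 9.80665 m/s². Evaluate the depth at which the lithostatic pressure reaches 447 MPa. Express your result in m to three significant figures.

h = P/(ρg) = 447 MPa / (2950 kg/m³ × 9.80665 m/s²) = 4.470×10^8 Pa / 28930 Pa/m = 15451 m

15500 m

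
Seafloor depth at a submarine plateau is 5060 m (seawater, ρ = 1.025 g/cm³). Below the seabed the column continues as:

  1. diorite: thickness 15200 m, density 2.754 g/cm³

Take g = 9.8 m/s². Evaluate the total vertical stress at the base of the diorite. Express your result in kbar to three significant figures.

seawater: 1025 kg/m³ × 9.8 m/s² × 5060 m = 5.083×10^7 Pa = 0.5083 kbar
diorite: 2754 kg/m³ × 9.8 m/s² × 15200 m = 4.102×10^8 Pa = 4.102 kbar
Total = 0.5083 + 4.102 = 4.6106 kbar

4.61 kbar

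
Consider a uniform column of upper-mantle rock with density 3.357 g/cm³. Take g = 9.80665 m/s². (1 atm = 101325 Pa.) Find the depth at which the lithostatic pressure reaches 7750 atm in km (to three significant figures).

23.9 km

h = P/(ρg) = 7750 atm / (3357 kg/m³ × 9.80665 m/s²) = 7.853×10^8 Pa / 32921 Pa/m = 23853 m
= 23.853 km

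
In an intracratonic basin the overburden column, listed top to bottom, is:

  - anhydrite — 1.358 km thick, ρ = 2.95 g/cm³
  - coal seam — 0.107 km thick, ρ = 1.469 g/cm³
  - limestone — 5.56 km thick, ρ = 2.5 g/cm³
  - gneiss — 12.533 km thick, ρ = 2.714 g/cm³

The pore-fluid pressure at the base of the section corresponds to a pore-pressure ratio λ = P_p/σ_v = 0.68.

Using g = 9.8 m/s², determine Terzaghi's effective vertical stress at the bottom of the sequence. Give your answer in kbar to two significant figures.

Overburden (lithostatic) stress σ_v:
anhydrite: 2950 kg/m³ × 9.8 m/s² × 1358 m = 3.926×10^7 Pa = 39.26 MPa
coal seam: 1469 kg/m³ × 9.8 m/s² × 107 m = 1.540×10^6 Pa = 1.540 MPa
limestone: 2500 kg/m³ × 9.8 m/s² × 5560 m = 1.362×10^8 Pa = 136.2 MPa
gneiss: 2714 kg/m³ × 9.8 m/s² × 12533 m = 3.333×10^8 Pa = 333.3 MPa
Total = 39.26 + 1.540 + 136.2 + 333.3 = 510.36 MPa
Pore pressure P_p = λ·σ_v = 0.68 × 510.4 MPa = 347.0 MPa
Effective stress σ' = σ_v − P_p = 510.4 − 347.0 = 163.32 MPa = 1.6332 kbar

1.6 kbar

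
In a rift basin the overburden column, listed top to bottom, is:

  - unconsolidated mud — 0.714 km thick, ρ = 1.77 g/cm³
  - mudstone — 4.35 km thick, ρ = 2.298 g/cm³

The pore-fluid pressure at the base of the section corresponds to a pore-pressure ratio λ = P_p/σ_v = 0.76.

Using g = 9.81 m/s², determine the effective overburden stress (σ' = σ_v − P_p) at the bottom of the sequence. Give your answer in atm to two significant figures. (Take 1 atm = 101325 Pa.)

Overburden (lithostatic) stress σ_v:
unconsolidated mud: 1770 kg/m³ × 9.81 m/s² × 714 m = 1.240×10^7 Pa = 12.40 MPa
mudstone: 2298 kg/m³ × 9.81 m/s² × 4350 m = 9.806×10^7 Pa = 98.06 MPa
Total = 12.40 + 98.06 = 110.46 MPa
Pore pressure P_p = λ·σ_v = 0.76 × 110.5 MPa = 83.95 MPa
Effective stress σ' = σ_v − P_p = 110.5 − 83.95 = 26.511 MPa = 261.64 atm

260 atm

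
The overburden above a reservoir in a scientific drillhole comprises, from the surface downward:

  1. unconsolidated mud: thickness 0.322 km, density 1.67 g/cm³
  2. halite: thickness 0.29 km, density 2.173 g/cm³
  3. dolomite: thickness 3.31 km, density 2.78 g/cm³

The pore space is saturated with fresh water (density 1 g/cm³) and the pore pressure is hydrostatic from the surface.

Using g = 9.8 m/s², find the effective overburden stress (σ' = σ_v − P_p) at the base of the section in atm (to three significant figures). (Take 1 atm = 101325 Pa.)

624 atm

Overburden (lithostatic) stress σ_v:
unconsolidated mud: 1670 kg/m³ × 9.8 m/s² × 322 m = 5.270×10^6 Pa = 5.270 MPa
halite: 2173 kg/m³ × 9.8 m/s² × 290 m = 6.176×10^6 Pa = 6.176 MPa
dolomite: 2780 kg/m³ × 9.8 m/s² × 3310 m = 9.018×10^7 Pa = 90.18 MPa
Total = 5.270 + 6.176 + 90.18 = 101.62 MPa
Pore pressure P_p = 1000 kg/m³ × 9.8 m/s² × 3922 m = 3.844×10^7 Pa = 38.44 MPa
Effective stress σ' = σ_v − P_p = 101.6 − 38.44 = 63.188 MPa = 623.61 atm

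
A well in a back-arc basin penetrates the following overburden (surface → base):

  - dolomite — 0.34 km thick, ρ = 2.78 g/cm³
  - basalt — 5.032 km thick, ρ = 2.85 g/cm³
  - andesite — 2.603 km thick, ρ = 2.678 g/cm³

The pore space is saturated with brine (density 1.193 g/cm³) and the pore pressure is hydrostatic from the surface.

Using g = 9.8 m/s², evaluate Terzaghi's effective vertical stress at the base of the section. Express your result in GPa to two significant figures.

Overburden (lithostatic) stress σ_v:
dolomite: 2780 kg/m³ × 9.8 m/s² × 340 m = 9.263×10^6 Pa = 9.263 MPa
basalt: 2850 kg/m³ × 9.8 m/s² × 5032 m = 1.405×10^8 Pa = 140.5 MPa
andesite: 2678 kg/m³ × 9.8 m/s² × 2603 m = 6.831×10^7 Pa = 68.31 MPa
Total = 9.263 + 140.5 + 68.31 = 218.12 MPa
Pore pressure P_p = 1193 kg/m³ × 9.8 m/s² × 7975 m = 9.324×10^7 Pa = 93.24 MPa
Effective stress σ' = σ_v − P_p = 218.1 − 93.24 = 124.88 MPa = 0.12488 GPa

0.12 GPa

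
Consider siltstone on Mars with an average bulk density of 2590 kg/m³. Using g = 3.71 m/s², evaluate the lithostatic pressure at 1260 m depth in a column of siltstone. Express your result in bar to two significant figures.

siltstone: 2590 kg/m³ × 3.71 m/s² × 1260 m = 1.211×10^7 Pa = 121.1 bar

120 bar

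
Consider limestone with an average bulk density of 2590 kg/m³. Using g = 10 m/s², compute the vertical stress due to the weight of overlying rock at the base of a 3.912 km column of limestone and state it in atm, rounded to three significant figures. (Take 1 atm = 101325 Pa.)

limestone: 2590 kg/m³ × 10 m/s² × 3912 m = 1.013×10^8 Pa = 1000.0 atm

1000 atm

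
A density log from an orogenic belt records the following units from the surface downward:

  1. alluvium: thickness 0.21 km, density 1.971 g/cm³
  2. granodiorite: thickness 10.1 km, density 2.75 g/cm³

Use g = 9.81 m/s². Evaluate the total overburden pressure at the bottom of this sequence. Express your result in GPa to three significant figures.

alluvium: 1971 kg/m³ × 9.81 m/s² × 210 m = 4.060×10^6 Pa = 4.060×10^-3 GPa
granodiorite: 2750 kg/m³ × 9.81 m/s² × 10100 m = 2.725×10^8 Pa = 0.2725 GPa
Total = 4.060×10^-3 + 0.2725 = 0.27653 GPa

0.277 GPa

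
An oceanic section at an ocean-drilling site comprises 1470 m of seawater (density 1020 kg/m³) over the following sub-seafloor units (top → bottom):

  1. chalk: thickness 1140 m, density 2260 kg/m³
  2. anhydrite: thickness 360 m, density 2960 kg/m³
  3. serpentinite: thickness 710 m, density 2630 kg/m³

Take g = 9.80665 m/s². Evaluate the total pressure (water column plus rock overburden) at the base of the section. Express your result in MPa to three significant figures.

seawater: 1020 kg/m³ × 9.80665 m/s² × 1470 m = 1.470×10^7 Pa = 14.70 MPa
chalk: 2260 kg/m³ × 9.80665 m/s² × 1140 m = 2.527×10^7 Pa = 25.27 MPa
anhydrite: 2960 kg/m³ × 9.80665 m/s² × 360 m = 1.045×10^7 Pa = 10.45 MPa
serpentinite: 2630 kg/m³ × 9.80665 m/s² × 710 m = 1.831×10^7 Pa = 18.31 MPa
Total = 14.70 + 25.27 + 10.45 + 18.31 = 68.732 MPa

68.7 MPa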